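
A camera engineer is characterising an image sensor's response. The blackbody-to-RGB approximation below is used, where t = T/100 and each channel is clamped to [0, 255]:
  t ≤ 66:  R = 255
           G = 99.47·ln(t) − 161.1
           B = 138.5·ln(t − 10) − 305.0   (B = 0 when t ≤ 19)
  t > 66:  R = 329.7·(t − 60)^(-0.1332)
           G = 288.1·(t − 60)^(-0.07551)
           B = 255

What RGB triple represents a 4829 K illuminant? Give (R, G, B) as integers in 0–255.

t = 4829/100 = 48.29; the t ≤ 66 branch applies.
R = 255 by definition for t ≤ 66.
G = 99.47·ln 48.29 − 161.1 = 99.47·3.8772 − 161.1 = 224.568.
B = 138.5·ln(48.29 − 10) − 305.0 = 138.5·ln 38.29 − 305.0 = 138.5·3.6452 − 305.0 = 199.859.
Rounded: (255, 225, 200).

(255, 225, 200)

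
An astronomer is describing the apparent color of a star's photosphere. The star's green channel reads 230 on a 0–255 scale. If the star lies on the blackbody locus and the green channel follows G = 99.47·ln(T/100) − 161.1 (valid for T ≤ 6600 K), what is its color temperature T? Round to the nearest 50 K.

ln t = (230 + 161.1) / 99.47 = 3.9318.
t = e^3.9318 = 51.001.
T = 100·t = 5100 K → 5100 K to the nearest 50 K.

5100 K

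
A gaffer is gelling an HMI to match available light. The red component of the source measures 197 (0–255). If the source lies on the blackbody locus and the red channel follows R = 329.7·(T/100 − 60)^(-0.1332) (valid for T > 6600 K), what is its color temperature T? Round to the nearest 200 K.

10800 K

(t − 60)^(-0.1332) = 197/329.7 = 0.59751.
t − 60 = 0.59751^(1/-0.1332) = 0.59751^(-7.508) = 47.761, so t = 107.761.
T = 100·t = 10776 K → 10800 K to the nearest 200 K.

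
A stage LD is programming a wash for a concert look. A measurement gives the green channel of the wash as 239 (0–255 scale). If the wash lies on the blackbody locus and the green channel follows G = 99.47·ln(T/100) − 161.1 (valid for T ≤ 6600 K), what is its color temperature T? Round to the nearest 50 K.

5600 K

ln t = (239 + 161.1) / 99.47 = 4.0223.
t = e^4.0223 = 55.830.
T = 100·t = 5583 K → 5600 K to the nearest 50 K.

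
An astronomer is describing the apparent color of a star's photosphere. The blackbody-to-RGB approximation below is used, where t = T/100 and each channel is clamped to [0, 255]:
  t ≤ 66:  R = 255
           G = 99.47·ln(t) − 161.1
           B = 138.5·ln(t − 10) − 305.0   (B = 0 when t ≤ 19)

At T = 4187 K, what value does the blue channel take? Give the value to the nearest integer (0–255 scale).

t = 4187/100 = 41.87; the t ≤ 66 branch applies.
B = 138.5·ln(41.87 − 10) − 305.0 = 138.5·ln 31.87 − 305.0 = 138.5·3.4617 − 305.0 = 174.441.
Rounded: 174.

174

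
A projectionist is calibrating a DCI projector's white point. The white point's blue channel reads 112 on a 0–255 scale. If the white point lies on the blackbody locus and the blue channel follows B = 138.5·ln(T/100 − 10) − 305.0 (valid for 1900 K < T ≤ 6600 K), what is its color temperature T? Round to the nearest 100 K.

3000 K

ln(t − 10) = (112 + 305.0) / 138.5 = 3.0108.
t − 10 = e^3.0108 = 20.304, so t = 30.304.
T = 100·t = 3030 K → 3000 K to the nearest 100 K.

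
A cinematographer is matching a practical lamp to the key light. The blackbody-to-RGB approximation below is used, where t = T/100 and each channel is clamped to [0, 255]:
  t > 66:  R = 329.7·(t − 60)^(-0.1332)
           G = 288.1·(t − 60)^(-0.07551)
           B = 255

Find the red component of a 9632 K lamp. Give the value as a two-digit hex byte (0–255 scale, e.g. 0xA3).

0xCC

t = 9632/100 = 96.32; the t > 66 branch applies.
R = 329.7·(96.32 − 60)^(-0.1332) = 329.7·36.32^(-0.1332) = 329.7·0.61971 = 204.318.
Rounded: 204; in hex, 0xCC.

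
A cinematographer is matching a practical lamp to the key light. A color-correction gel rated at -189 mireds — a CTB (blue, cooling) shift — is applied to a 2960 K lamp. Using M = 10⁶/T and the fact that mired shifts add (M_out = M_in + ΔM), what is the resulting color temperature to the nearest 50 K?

M_in = 10⁶/2960 = 337.84 mireds.
M_out = 337.84 + (-189) = 148.84 mireds.
T_out = 10⁶/148.84 = 6718.7 K → 6700 K.

6700 K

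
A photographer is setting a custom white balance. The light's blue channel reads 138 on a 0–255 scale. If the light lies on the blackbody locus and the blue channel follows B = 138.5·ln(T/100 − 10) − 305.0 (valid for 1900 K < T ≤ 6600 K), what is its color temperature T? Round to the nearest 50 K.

3450 K

ln(t − 10) = (138 + 305.0) / 138.5 = 3.1986.
t − 10 = e^3.1986 = 24.497, so t = 34.497.
T = 100·t = 3450 K → 3450 K to the nearest 50 K.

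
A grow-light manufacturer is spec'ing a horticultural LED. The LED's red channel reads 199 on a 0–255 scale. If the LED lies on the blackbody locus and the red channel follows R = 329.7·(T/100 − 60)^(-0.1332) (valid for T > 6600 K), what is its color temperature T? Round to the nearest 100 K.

10400 K

(t − 60)^(-0.1332) = 199/329.7 = 0.60358.
t − 60 = 0.60358^(1/-0.1332) = 0.60358^(-7.508) = 44.273, so t = 104.273.
T = 100·t = 10427 K → 10400 K to the nearest 100 K.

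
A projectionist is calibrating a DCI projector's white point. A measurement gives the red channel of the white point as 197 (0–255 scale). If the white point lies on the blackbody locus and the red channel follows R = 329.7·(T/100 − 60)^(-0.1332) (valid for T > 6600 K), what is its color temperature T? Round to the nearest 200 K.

10800 K

(t − 60)^(-0.1332) = 197/329.7 = 0.59751.
t − 60 = 0.59751^(1/-0.1332) = 0.59751^(-7.508) = 47.761, so t = 107.761.
T = 100·t = 10776 K → 10800 K to the nearest 200 K.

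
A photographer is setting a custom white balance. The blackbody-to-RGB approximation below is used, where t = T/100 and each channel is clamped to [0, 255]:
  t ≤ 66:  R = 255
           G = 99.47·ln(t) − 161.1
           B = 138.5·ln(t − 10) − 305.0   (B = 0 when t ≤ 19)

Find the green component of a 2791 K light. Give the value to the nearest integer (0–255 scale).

170

t = 2791/100 = 27.91; the t ≤ 66 branch applies.
G = 99.47·ln 27.91 − 161.1 = 99.47·3.3290 − 161.1 = 170.034.
Rounded: 170.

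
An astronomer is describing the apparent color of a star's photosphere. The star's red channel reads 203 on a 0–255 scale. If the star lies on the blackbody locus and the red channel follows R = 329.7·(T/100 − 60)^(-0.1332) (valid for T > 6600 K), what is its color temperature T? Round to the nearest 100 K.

(t − 60)^(-0.1332) = 203/329.7 = 0.61571.
t − 60 = 0.61571^(1/-0.1332) = 0.61571^(-7.508) = 38.129, so t = 98.129.
T = 100·t = 9813 K → 9800 K to the nearest 100 K.

9800 K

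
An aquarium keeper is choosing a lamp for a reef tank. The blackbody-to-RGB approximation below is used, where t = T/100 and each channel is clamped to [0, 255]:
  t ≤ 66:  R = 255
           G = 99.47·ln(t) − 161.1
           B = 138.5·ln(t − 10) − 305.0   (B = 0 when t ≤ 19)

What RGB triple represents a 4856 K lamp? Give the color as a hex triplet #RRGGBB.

t = 4856/100 = 48.56; the t ≤ 66 branch applies.
R = 255 by definition for t ≤ 66.
G = 99.47·ln 48.56 − 161.1 = 99.47·3.8828 − 161.1 = 225.122.
B = 138.5·ln(48.56 − 10) − 305.0 = 138.5·ln 38.56 − 305.0 = 138.5·3.6522 − 305.0 = 200.832.
Rounded: (255, 225, 201).
In hex: #FFE1C9.

#FFE1C9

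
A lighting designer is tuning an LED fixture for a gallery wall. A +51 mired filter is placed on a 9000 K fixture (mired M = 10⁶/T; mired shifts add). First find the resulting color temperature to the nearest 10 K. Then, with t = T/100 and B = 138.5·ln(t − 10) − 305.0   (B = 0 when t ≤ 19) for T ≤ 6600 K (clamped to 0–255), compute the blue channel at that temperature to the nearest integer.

M_in = 10⁶/9000 = 111.11; M_out = 111.11 + (+51) = 162.11.
T_out = 10⁶/162.11 = 6168.6 K → 6170 K; t = 61.7.
B = 138.5·ln(61.7 − 10) − 305.0 = 138.5·ln 51.7 − 305.0 = 138.5·3.9455 − 305.0 = 241.446.
Rounded: 241.

241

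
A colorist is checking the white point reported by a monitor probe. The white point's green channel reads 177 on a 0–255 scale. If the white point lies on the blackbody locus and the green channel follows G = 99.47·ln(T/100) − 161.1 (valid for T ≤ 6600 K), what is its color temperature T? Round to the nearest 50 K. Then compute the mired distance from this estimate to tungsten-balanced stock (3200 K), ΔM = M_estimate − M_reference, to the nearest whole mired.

ln t = (177 + 161.1) / 99.47 = 3.3990.
t = e^3.3990 = 29.935.
T = 100·t = 2993 K → 3000 K to the nearest 50 K.
M_estimate = 10⁶/3000 = 333.33; M_reference = 10⁶/3200 = 312.50.
ΔM = 333.33 − 312.50 = 20.83 → +21 mireds.

+21 mireds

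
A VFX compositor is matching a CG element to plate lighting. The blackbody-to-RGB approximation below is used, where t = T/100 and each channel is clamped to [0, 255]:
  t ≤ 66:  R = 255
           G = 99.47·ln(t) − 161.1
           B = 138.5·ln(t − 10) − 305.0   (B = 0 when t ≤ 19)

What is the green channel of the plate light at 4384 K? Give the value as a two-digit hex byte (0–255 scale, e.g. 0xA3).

t = 4384/100 = 43.84; the t ≤ 66 branch applies.
G = 99.47·ln 43.84 − 161.1 = 99.47·3.7805 − 161.1 = 214.951.
Rounded: 215; in hex, 0xD7.

0xD7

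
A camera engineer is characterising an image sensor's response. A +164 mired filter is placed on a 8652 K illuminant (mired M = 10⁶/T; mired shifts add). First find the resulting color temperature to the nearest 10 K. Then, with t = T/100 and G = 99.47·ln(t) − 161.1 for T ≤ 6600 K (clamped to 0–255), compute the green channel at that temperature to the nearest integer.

195

M_in = 10⁶/8652 = 115.58; M_out = 115.58 + (+164) = 279.58.
T_out = 10⁶/279.58 = 3576.8 K → 3580 K; t = 35.8.
G = 99.47·ln 35.8 − 161.1 = 99.47·3.5779 − 161.1 = 194.798.
Rounded: 195.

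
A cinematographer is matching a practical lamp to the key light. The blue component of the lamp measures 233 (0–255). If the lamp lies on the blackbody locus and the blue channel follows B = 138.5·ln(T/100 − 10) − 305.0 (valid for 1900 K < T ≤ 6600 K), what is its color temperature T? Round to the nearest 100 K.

ln(t − 10) = (233 + 305.0) / 138.5 = 3.8845.
t − 10 = e^3.8845 = 48.641, so t = 58.641.
T = 100·t = 5864 K → 5900 K to the nearest 100 K.

5900 K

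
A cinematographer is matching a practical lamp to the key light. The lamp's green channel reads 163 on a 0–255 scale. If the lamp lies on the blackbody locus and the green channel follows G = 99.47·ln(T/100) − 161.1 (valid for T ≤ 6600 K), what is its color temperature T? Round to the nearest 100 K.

ln t = (163 + 161.1) / 99.47 = 3.2583.
t = e^3.2583 = 26.004.
T = 100·t = 2600 K → 2600 K to the nearest 100 K.

2600 K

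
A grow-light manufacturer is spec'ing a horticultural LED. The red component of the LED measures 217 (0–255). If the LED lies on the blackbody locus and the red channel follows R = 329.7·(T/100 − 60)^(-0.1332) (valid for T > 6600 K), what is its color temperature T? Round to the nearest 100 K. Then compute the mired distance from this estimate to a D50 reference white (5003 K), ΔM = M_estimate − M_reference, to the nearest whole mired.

-79 mireds

(t − 60)^(-0.1332) = 217/329.7 = 0.65817.
t − 60 = 0.65817^(1/-0.1332) = 0.65817^(-7.508) = 23.110, so t = 83.110.
T = 100·t = 8311 K → 8300 K to the nearest 100 K.
M_estimate = 10⁶/8300 = 120.48; M_reference = 10⁶/5003 = 199.88.
ΔM = 120.48 − 199.88 = -79.40 → -79 mireds.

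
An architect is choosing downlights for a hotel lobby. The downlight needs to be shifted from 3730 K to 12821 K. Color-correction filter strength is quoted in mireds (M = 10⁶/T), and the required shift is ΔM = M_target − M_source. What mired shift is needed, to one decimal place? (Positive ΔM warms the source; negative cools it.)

M_source = 10⁶/3730 = 268.097; M_target = 10⁶/12821 = 77.997.
ΔM = 77.997 − 268.097 = -190.099 → -190.1 mireds, a cooling shift.

-190.1 mireds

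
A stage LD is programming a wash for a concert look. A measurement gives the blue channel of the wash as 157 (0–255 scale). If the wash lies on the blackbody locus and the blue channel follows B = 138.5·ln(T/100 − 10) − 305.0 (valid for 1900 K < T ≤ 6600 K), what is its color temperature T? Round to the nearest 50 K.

ln(t − 10) = (157 + 305.0) / 138.5 = 3.3357.
t − 10 = e^3.3357 = 28.099, so t = 38.099.
T = 100·t = 3810 K → 3800 K to the nearest 50 K.

3800 K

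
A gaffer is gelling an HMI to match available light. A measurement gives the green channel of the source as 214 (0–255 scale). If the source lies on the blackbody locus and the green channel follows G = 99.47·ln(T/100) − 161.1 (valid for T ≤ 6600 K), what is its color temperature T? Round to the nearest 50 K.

ln t = (214 + 161.1) / 99.47 = 3.7710.
t = e^3.7710 = 43.423.
T = 100·t = 4342 K → 4350 K to the nearest 50 K.

4350 K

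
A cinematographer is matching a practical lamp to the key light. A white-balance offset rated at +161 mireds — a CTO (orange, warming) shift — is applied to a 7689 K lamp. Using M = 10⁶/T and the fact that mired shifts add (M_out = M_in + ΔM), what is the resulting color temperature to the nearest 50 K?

3450 K

M_in = 10⁶/7689 = 130.06 mireds.
M_out = 130.06 + (+161) = 291.06 mireds.
T_out = 10⁶/291.06 = 3435.8 K → 3450 K.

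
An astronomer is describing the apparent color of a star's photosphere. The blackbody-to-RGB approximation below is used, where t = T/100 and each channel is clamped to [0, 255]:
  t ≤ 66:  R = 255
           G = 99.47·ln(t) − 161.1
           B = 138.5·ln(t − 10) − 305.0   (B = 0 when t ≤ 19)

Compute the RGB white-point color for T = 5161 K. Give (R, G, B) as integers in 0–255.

(255, 231, 211)

t = 5161/100 = 51.61; the t ≤ 66 branch applies.
R = 255 by definition for t ≤ 66.
G = 99.47·ln 51.61 − 161.1 = 99.47·3.9437 − 161.1 = 231.181.
B = 138.5·ln(51.61 − 10) − 305.0 = 138.5·ln 41.61 − 305.0 = 138.5·3.7283 − 305.0 = 211.375.
Rounded: (255, 231, 211).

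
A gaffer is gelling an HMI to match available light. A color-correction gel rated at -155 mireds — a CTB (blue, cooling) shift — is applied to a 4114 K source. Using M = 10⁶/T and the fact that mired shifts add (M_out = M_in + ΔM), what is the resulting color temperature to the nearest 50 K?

11350 K

M_in = 10⁶/4114 = 243.07 mireds.
M_out = 243.07 + (-155) = 88.07 mireds.
T_out = 10⁶/88.07 = 11354.3 K → 11350 K.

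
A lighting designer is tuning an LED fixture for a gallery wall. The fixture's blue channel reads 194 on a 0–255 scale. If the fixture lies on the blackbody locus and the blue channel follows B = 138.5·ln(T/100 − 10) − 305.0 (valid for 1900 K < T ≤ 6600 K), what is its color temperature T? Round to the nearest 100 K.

ln(t − 10) = (194 + 305.0) / 138.5 = 3.6029.
t − 10 = e^3.6029 = 36.704, so t = 46.704.
T = 100·t = 4670 K → 4700 K to the nearest 100 K.

4700 K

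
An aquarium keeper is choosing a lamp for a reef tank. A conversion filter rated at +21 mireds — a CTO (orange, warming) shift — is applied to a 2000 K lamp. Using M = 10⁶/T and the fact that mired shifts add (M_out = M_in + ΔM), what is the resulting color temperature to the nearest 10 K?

M_in = 10⁶/2000 = 500.00 mireds.
M_out = 500.00 + (+21) = 521.00 mireds.
T_out = 10⁶/521.00 = 1919.4 K → 1920 K.

1920 K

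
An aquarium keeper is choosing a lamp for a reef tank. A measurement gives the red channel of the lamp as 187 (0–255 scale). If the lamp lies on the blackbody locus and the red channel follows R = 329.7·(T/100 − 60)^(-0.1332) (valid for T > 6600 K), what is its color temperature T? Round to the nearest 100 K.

13100 K

(t − 60)^(-0.1332) = 187/329.7 = 0.56718.
t − 60 = 0.56718^(1/-0.1332) = 0.56718^(-7.508) = 70.620, so t = 130.620.
T = 100·t = 13062 K → 13100 K to the nearest 100 K.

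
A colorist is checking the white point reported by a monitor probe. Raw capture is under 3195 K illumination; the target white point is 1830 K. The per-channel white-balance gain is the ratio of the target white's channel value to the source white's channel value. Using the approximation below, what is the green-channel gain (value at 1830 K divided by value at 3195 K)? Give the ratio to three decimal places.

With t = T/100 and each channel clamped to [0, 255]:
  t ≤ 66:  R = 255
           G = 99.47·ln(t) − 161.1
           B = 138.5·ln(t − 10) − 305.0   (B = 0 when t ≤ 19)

0.698

At 3195 K (t = 31.95):
  G = 99.47·ln 31.95 − 161.1 = 99.47·3.4642 − 161.1 = 183.481.
At 1830 K (t = 18.3):
  G = 99.47·ln 18.3 − 161.1 = 99.47·2.9069 − 161.1 = 128.049.
Gain = 128.049 / 183.481 = 0.6979 → 0.698.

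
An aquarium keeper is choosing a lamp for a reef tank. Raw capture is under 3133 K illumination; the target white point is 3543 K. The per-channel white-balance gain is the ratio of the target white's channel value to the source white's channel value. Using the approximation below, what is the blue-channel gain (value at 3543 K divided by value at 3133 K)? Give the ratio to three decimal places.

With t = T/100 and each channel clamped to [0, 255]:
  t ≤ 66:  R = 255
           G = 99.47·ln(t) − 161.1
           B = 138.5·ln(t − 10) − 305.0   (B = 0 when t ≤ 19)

At 3133 K (t = 31.33):
  B = 138.5·ln(31.33 − 10) − 305.0 = 138.5·ln 21.33 − 305.0 = 138.5·3.0601 − 305.0 = 118.826.
At 3543 K (t = 35.43):
  B = 138.5·ln(35.43 − 10) − 305.0 = 138.5·ln 25.43 − 305.0 = 138.5·3.2359 − 305.0 = 143.176.
Gain = 143.176 / 118.826 = 1.2049 → 1.205.

1.205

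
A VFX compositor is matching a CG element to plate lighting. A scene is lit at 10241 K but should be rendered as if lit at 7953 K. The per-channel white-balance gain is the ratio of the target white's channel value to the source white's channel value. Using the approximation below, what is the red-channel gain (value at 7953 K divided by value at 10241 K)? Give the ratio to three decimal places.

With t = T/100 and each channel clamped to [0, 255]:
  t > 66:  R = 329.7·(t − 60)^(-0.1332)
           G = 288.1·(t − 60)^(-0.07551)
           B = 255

At 10241 K (t = 102.41):
  R = 329.7·(102.41 − 60)^(-0.1332) = 329.7·42.41^(-0.1332) = 329.7·0.60705 = 200.143.
At 7953 K (t = 79.53):
  R = 329.7·(79.53 − 60)^(-0.1332) = 329.7·19.53^(-0.1332) = 329.7·0.67310 = 221.920.
Gain = 221.920 / 200.143 = 1.1088 → 1.109.

1.109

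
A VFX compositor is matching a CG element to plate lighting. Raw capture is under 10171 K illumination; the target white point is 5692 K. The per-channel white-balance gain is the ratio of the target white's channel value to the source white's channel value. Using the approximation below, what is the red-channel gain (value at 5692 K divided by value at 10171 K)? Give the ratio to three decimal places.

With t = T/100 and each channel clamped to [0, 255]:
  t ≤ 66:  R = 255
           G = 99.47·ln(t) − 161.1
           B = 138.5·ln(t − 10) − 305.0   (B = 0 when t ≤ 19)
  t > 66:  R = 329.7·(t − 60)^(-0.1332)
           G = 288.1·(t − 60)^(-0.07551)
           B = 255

At 10171 K (t = 101.71):
  R = 329.7·(101.71 − 60)^(-0.1332) = 329.7·41.71^(-0.1332) = 329.7·0.60839 = 200.587.
At 5692 K (t = 56.92):
  R = 255 by definition for t ≤ 66.
Gain = 255.000 / 200.587 = 1.2713 → 1.271.

1.271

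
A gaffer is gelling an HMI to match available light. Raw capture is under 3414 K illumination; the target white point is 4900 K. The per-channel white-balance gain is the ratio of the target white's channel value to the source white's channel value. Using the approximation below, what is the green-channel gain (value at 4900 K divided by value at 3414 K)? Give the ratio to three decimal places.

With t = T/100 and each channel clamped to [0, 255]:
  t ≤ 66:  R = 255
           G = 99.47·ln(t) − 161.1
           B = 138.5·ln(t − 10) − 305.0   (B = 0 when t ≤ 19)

1.189

At 3414 K (t = 34.14):
  G = 99.47·ln 34.14 − 161.1 = 99.47·3.5305 − 161.1 = 190.076.
At 4900 K (t = 49):
  G = 99.47·ln 49 − 161.1 = 99.47·3.8918 − 161.1 = 226.019.
Gain = 226.019 / 190.076 = 1.1891 → 1.189.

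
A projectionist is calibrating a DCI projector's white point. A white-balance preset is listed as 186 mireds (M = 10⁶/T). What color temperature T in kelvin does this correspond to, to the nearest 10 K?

5380 K

T = 10⁶ / 186 = 5376.34 K → 5380 K.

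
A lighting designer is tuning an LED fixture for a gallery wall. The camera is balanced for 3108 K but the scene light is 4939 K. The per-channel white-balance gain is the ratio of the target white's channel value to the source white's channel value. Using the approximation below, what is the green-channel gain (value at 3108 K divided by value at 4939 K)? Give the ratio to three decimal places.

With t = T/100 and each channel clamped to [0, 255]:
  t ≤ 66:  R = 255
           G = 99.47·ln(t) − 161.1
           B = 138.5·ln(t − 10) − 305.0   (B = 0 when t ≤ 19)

At 4939 K (t = 49.39):
  G = 99.47·ln 49.39 − 161.1 = 99.47·3.8997 − 161.1 = 226.808.
At 3108 K (t = 31.08):
  G = 99.47·ln 31.08 − 161.1 = 99.47·3.4366 − 161.1 = 180.735.
Gain = 180.735 / 226.808 = 0.7969 → 0.797.

0.797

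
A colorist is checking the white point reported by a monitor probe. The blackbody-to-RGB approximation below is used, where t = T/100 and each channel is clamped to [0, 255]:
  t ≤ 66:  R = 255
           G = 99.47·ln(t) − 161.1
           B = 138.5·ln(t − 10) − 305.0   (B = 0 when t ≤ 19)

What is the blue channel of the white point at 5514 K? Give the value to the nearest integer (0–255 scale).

223

t = 5514/100 = 55.14; the t ≤ 66 branch applies.
B = 138.5·ln(55.14 − 10) − 305.0 = 138.5·ln 45.14 − 305.0 = 138.5·3.8098 − 305.0 = 222.653.
Rounded: 223.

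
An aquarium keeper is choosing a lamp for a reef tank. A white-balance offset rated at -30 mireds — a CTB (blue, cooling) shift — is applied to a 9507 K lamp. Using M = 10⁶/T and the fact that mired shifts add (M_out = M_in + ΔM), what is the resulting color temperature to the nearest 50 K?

13300 K

M_in = 10⁶/9507 = 105.19 mireds.
M_out = 105.19 + (-30) = 75.19 mireds.
T_out = 10⁶/75.19 = 13300.4 K → 13300 K.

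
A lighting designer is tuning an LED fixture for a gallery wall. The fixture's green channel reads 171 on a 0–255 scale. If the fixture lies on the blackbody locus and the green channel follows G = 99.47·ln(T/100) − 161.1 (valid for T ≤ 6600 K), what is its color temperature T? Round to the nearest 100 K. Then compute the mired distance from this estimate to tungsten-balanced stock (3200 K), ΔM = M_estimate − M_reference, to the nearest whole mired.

+45 mireds

ln t = (171 + 161.1) / 99.47 = 3.3387.
t = e^3.3387 = 28.182.
T = 100·t = 2818 K → 2800 K to the nearest 100 K.
M_estimate = 10⁶/2800 = 357.14; M_reference = 10⁶/3200 = 312.50.
ΔM = 357.14 − 312.50 = 44.64 → +45 mireds.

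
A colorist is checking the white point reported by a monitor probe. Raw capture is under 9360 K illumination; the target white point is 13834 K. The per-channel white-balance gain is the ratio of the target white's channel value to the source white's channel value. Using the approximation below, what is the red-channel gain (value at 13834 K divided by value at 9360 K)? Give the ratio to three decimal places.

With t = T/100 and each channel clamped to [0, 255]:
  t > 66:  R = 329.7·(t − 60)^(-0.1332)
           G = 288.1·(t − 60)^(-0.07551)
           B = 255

At 9360 K (t = 93.6):
  R = 329.7·(93.6 − 60)^(-0.1332) = 329.7·33.6^(-0.1332) = 329.7·0.62617 = 206.448.
At 13834 K (t = 138.34):
  R = 329.7·(138.34 − 60)^(-0.1332) = 329.7·78.34^(-0.1332) = 329.7·0.55940 = 184.434.
Gain = 184.434 / 206.448 = 0.8934 → 0.893.

0.893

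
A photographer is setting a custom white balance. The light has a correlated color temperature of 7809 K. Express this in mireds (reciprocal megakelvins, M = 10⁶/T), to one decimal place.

128.1 mireds

M = 10⁶ / 7809 = 128.057 → 128.1 mireds.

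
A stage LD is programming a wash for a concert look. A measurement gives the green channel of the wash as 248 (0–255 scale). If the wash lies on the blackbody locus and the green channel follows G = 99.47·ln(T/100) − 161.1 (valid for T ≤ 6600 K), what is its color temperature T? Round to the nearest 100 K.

6100 K

ln t = (248 + 161.1) / 99.47 = 4.1128.
t = e^4.1128 = 61.117.
T = 100·t = 6112 K → 6100 K to the nearest 100 K.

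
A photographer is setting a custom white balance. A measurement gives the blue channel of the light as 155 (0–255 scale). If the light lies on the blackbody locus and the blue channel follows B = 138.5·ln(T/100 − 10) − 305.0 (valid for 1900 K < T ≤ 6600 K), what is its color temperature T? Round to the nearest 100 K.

ln(t − 10) = (155 + 305.0) / 138.5 = 3.3213.
t − 10 = e^3.3213 = 27.696, so t = 37.696.
T = 100·t = 3770 K → 3800 K to the nearest 100 K.

3800 K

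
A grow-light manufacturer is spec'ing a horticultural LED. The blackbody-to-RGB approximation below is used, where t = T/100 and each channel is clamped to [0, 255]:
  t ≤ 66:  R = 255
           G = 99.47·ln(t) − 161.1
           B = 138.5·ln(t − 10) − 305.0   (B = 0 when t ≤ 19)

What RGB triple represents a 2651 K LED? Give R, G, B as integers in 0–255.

t = 2651/100 = 26.51; the t ≤ 66 branch applies.
R = 255 by definition for t ≤ 66.
G = 99.47·ln 26.51 − 161.1 = 99.47·3.2775 − 161.1 = 164.915.
B = 138.5·ln(26.51 − 10) − 305.0 = 138.5·ln 16.51 − 305.0 = 138.5·2.8040 − 305.0 = 83.349.
Rounded: (255, 165, 83).

R=255, G=165, B=83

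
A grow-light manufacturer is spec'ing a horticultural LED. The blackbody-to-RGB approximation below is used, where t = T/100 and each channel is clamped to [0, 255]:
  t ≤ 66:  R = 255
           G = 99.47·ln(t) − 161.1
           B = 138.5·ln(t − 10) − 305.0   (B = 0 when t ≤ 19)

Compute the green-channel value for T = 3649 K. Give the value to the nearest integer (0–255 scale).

t = 3649/100 = 36.49; the t ≤ 66 branch applies.
G = 99.47·ln 36.49 − 161.1 = 99.47·3.5970 − 161.1 = 196.697.
Rounded: 197.

197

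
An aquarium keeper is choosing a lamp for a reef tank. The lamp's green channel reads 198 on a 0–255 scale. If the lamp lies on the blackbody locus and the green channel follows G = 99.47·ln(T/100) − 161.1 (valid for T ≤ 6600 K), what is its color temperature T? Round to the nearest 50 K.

3700 K

ln t = (198 + 161.1) / 99.47 = 3.6101.
t = e^3.6101 = 36.971.
T = 100·t = 3697 K → 3700 K to the nearest 50 K.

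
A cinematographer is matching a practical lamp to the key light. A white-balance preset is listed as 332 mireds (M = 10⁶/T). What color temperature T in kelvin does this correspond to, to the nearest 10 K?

T = 10⁶ / 332 = 3012.05 K → 3010 K.

3010 K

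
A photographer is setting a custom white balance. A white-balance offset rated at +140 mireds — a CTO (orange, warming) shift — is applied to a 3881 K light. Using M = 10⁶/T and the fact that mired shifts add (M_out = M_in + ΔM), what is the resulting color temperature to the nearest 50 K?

2500 K

M_in = 10⁶/3881 = 257.67 mireds.
M_out = 257.67 + (+140) = 397.67 mireds.
T_out = 10⁶/397.67 = 2514.7 K → 2500 K.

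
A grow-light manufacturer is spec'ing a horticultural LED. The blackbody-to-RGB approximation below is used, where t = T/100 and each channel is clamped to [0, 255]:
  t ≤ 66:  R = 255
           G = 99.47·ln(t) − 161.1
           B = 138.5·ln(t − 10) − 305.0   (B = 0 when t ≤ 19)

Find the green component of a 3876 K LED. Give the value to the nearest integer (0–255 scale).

t = 3876/100 = 38.76; the t ≤ 66 branch applies.
G = 99.47·ln 38.76 − 161.1 = 99.47·3.6574 − 161.1 = 202.700.
Rounded: 203.

203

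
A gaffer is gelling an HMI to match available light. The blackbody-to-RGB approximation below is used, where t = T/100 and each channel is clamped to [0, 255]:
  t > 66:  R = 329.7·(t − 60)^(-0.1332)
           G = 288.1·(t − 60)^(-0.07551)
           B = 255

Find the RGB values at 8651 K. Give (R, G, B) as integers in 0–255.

t = 8651/100 = 86.51; the t > 66 branch applies.
R = 329.7·(86.51 − 60)^(-0.1332) = 329.7·26.51^(-0.1332) = 329.7·0.64625 = 213.069.
G = 288.1·(86.51 − 60)^(-0.07551) = 288.1·26.51^(-0.07551) = 288.1·0.78076 = 224.937.
B = 255 by definition for t > 66.
Rounded: (213, 225, 255).

(213, 225, 255)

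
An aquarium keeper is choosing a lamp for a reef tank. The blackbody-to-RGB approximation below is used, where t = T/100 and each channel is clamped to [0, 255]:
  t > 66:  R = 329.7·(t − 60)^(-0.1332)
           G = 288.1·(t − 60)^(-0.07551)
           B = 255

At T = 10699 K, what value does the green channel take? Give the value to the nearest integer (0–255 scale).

215

t = 10699/100 = 106.99; the t > 66 branch applies.
G = 288.1·(106.99 − 60)^(-0.07551) = 288.1·46.99^(-0.07551) = 288.1·0.74773 = 215.422.
Rounded: 215.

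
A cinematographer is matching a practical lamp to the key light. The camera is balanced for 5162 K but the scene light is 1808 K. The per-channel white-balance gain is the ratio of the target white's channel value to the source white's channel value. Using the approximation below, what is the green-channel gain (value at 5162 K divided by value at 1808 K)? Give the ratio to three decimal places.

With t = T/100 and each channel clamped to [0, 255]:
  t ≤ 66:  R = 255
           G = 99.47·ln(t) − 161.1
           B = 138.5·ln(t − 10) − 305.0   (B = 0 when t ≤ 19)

At 1808 K (t = 18.08):
  G = 99.47·ln 18.08 − 161.1 = 99.47·2.8948 − 161.1 = 126.846.
At 5162 K (t = 51.62):
  G = 99.47·ln 51.62 − 161.1 = 99.47·3.9439 − 161.1 = 231.201.
Gain = 231.201 / 126.846 = 1.8227 → 1.823.

1.823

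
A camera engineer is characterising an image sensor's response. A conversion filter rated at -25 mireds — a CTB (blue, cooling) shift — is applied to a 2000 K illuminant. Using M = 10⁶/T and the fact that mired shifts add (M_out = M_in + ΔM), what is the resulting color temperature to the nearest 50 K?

2100 K

M_in = 10⁶/2000 = 500.00 mireds.
M_out = 500.00 + (-25) = 475.00 mireds.
T_out = 10⁶/475.00 = 2105.3 K → 2100 K.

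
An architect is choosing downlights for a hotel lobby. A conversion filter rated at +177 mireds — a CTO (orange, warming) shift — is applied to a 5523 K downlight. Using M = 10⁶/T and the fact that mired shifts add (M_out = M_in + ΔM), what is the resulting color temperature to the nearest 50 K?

2800 K

M_in = 10⁶/5523 = 181.06 mireds.
M_out = 181.06 + (+177) = 358.06 mireds.
T_out = 10⁶/358.06 = 2792.8 K → 2800 K.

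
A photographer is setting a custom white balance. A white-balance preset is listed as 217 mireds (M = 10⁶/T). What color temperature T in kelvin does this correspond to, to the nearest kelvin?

4608 K

T = 10⁶ / 217 = 4608.29 K → 4608 K.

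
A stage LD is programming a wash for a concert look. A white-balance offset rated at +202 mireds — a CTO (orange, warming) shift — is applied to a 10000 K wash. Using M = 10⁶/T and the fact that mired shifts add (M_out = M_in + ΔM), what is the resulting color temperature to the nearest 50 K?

M_in = 10⁶/10000 = 100.00 mireds.
M_out = 100.00 + (+202) = 302.00 mireds.
T_out = 10⁶/302.00 = 3311.3 K → 3300 K.

3300 K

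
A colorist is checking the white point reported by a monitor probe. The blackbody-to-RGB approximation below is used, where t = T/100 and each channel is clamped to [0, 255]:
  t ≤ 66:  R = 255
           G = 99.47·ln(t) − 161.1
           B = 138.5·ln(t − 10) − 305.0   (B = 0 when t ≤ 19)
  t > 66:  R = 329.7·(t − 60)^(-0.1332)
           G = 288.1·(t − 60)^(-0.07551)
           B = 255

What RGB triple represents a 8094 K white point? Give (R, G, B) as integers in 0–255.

(220, 229, 255)

t = 8094/100 = 80.94; the t > 66 branch applies.
R = 329.7·(80.94 − 60)^(-0.1332) = 329.7·20.94^(-0.1332) = 329.7·0.66688 = 219.869.
G = 288.1·(80.94 − 60)^(-0.07551) = 288.1·20.94^(-0.07551) = 288.1·0.79479 = 228.979.
B = 255 by definition for t > 66.
Rounded: (220, 229, 255).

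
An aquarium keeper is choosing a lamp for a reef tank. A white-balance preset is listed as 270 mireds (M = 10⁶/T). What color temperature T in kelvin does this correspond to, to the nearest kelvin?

3704 K

T = 10⁶ / 270 = 3703.70 K → 3704 K.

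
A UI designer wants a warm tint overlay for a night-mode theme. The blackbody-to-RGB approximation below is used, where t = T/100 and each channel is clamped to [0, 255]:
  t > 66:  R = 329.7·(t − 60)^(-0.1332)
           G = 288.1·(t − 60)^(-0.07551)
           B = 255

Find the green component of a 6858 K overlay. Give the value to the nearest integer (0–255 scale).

t = 6858/100 = 68.58; the t > 66 branch applies.
G = 288.1·(68.58 − 60)^(-0.07551) = 288.1·8.58^(-0.07551) = 288.1·0.85018 = 244.938.
Rounded: 245.

245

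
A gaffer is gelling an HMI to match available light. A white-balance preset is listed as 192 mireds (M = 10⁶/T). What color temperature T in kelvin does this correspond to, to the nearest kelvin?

5208 K

T = 10⁶ / 192 = 5208.33 K → 5208 K.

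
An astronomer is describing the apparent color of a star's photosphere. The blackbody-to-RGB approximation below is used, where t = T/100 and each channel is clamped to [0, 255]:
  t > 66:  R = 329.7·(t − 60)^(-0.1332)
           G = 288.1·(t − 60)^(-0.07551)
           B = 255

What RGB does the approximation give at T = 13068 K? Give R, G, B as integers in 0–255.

t = 13068/100 = 130.68; the t > 66 branch applies.
R = 329.7·(130.68 − 60)^(-0.1332) = 329.7·70.68^(-0.1332) = 329.7·0.56712 = 186.979.
G = 288.1·(130.68 − 60)^(-0.07551) = 288.1·70.68^(-0.07551) = 288.1·0.72504 = 208.883.
B = 255 by definition for t > 66.
Rounded: (187, 209, 255).

R=187, G=209, B=255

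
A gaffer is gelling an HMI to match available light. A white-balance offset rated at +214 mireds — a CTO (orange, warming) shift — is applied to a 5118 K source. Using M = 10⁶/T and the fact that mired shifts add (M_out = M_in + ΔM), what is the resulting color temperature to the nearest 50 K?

M_in = 10⁶/5118 = 195.39 mireds.
M_out = 195.39 + (+214) = 409.39 mireds.
T_out = 10⁶/409.39 = 2442.7 K → 2450 K.

2450 K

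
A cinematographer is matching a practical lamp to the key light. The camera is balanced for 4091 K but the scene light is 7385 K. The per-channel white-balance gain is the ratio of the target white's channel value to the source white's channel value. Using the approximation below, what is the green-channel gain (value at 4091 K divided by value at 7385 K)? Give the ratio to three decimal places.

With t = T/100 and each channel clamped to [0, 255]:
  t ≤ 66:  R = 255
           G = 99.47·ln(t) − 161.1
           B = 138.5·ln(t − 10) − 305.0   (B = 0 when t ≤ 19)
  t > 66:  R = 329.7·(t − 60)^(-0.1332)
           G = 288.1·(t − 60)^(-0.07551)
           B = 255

At 7385 K (t = 73.85):
  G = 288.1·(73.85 − 60)^(-0.07551) = 288.1·13.85^(-0.07551) = 288.1·0.81999 = 236.239.
At 4091 K (t = 40.91):
  G = 99.47·ln 40.91 − 161.1 = 99.47·3.7114 − 161.1 = 208.070.
Gain = 208.070 / 236.239 = 0.8808 → 0.881.

0.881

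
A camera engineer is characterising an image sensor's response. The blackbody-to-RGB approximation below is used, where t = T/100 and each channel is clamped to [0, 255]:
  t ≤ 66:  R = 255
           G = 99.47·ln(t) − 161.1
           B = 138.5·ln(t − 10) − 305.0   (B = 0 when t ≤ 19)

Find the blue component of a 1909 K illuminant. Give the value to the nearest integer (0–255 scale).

t = 1909/100 = 19.09; the t ≤ 66 branch applies.
B = 138.5·ln(19.09 − 10) − 305.0 = 138.5·ln 9.09 − 305.0 = 138.5·2.2072 − 305.0 = 0.694.
Rounded: 1.

1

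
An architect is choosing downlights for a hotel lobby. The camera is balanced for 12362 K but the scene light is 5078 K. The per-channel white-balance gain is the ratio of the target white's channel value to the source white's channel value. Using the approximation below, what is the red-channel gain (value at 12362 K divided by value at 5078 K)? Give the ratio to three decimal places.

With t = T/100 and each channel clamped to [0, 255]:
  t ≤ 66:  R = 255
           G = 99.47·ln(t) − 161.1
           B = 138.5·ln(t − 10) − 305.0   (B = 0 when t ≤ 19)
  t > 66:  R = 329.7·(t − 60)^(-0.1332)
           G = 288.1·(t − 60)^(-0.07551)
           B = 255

At 5078 K (t = 50.78):
  R = 255 by definition for t ≤ 66.
At 12362 K (t = 123.62):
  R = 329.7·(123.62 − 60)^(-0.1332) = 329.7·63.62^(-0.1332) = 329.7·0.57512 = 189.618.
Gain = 189.618 / 255.000 = 0.7436 → 0.744.

0.744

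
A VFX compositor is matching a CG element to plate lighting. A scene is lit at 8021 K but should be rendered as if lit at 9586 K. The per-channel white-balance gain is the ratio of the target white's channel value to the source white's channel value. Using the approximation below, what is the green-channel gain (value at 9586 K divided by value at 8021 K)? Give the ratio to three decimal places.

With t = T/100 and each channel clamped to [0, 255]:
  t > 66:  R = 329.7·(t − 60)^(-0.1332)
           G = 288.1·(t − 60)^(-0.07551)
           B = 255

At 8021 K (t = 80.21):
  G = 288.1·(80.21 − 60)^(-0.07551) = 288.1·20.21^(-0.07551) = 288.1·0.79692 = 229.594.
At 9586 K (t = 95.86):
  G = 288.1·(95.86 − 60)^(-0.07551) = 288.1·35.86^(-0.07551) = 288.1·0.76315 = 219.864.
Gain = 219.864 / 229.594 = 0.9576 → 0.958.

0.958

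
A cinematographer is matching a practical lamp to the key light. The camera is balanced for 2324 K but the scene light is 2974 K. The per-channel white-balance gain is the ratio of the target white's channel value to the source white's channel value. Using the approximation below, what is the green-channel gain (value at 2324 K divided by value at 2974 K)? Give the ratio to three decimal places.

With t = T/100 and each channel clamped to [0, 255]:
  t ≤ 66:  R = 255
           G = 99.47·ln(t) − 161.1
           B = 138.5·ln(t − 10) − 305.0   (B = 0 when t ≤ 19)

0.861

At 2974 K (t = 29.74):
  G = 99.47·ln 29.74 − 161.1 = 99.47·3.3925 − 161.1 = 176.351.
At 2324 K (t = 23.24):
  G = 99.47·ln 23.24 − 161.1 = 99.47·3.1459 − 161.1 = 151.820.
Gain = 151.820 / 176.351 = 0.8609 → 0.861.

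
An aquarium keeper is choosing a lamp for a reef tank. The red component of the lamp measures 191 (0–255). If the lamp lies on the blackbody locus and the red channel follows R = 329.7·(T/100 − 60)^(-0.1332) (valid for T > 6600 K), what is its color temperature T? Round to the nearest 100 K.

12000 K

(t − 60)^(-0.1332) = 191/329.7 = 0.57931.
t − 60 = 0.57931^(1/-0.1332) = 0.57931^(-7.508) = 60.245, so t = 120.245.
T = 100·t = 12025 K → 12000 K to the nearest 100 K.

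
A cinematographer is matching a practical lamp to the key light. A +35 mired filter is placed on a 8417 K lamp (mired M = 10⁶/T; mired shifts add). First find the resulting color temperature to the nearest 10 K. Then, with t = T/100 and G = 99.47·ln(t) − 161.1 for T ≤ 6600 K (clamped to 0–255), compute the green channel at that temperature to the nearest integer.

254

M_in = 10⁶/8417 = 118.81; M_out = 118.81 + (+35) = 153.81.
T_out = 10⁶/153.81 = 6501.6 K → 6500 K; t = 65.
G = 99.47·ln 65 − 161.1 = 99.47·4.1744 − 161.1 = 254.126.
Rounded: 254.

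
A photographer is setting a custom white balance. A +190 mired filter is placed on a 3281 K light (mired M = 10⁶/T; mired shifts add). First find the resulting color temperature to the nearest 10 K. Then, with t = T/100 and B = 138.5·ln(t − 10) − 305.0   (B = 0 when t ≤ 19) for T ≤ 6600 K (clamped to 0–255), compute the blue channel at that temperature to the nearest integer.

M_in = 10⁶/3281 = 304.79; M_out = 304.79 + (+190) = 494.79.
T_out = 10⁶/494.79 = 2021.1 K → 2020 K; t = 20.2.
B = 138.5·ln(20.2 − 10) − 305.0 = 138.5·ln 10.2 − 305.0 = 138.5·2.3224 − 305.0 = 16.651.
Rounded: 17.

17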